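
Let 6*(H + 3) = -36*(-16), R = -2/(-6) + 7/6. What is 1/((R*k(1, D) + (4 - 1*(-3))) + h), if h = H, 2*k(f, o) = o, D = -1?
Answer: 4/397 ≈ 0.010076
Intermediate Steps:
k(f, o) = o/2
R = 3/2 (R = -2*(-⅙) + 7*(⅙) = ⅓ + 7/6 = 3/2 ≈ 1.5000)
H = 93 (H = -3 + (-36*(-16))/6 = -3 + (⅙)*576 = -3 + 96 = 93)
h = 93
1/((R*k(1, D) + (4 - 1*(-3))) + h) = 1/((3*((½)*(-1))/2 + (4 - 1*(-3))) + 93) = 1/(((3/2)*(-½) + (4 + 3)) + 93) = 1/((-¾ + 7) + 93) = 1/(25/4 + 93) = 1/(397/4) = 4/397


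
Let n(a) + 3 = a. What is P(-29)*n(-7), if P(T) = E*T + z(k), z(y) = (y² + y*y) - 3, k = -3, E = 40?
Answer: 11450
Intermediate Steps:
n(a) = -3 + a
z(y) = -3 + 2*y² (z(y) = (y² + y²) - 3 = 2*y² - 3 = -3 + 2*y²)
P(T) = 15 + 40*T (P(T) = 40*T + (-3 + 2*(-3)²) = 40*T + (-3 + 2*9) = 40*T + (-3 + 18) = 40*T + 15 = 15 + 40*T)
P(-29)*n(-7) = (15 + 40*(-29))*(-3 - 7) = (15 - 1160)*(-10) = -1145*(-10) = 11450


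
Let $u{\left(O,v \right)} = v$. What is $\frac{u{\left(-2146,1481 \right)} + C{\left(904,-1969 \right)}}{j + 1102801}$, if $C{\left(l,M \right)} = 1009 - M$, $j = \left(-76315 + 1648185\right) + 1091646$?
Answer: $\frac{4459}{3766317} \approx 0.0011839$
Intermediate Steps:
$j = 2663516$ ($j = 1571870 + 1091646 = 2663516$)
$\frac{u{\left(-2146,1481 \right)} + C{\left(904,-1969 \right)}}{j + 1102801} = \frac{1481 + \left(1009 - -1969\right)}{2663516 + 1102801} = \frac{1481 + \left(1009 + 1969\right)}{3766317} = \left(1481 + 2978\right) \frac{1}{3766317} = 4459 \cdot \frac{1}{3766317} = \frac{4459}{3766317}$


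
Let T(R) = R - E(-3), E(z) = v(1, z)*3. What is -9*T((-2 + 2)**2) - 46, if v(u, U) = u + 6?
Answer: 143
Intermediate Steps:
v(u, U) = 6 + u
E(z) = 21 (E(z) = (6 + 1)*3 = 7*3 = 21)
T(R) = -21 + R (T(R) = R - 1*21 = R - 21 = -21 + R)
-9*T((-2 + 2)**2) - 46 = -9*(-21 + (-2 + 2)**2) - 46 = -9*(-21 + 0**2) - 46 = -9*(-21 + 0) - 46 = -9*(-21) - 46 = 189 - 46 = 143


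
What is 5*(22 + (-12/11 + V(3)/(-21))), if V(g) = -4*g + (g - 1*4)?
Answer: 24865/231 ≈ 107.64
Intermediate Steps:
V(g) = -4 - 3*g (V(g) = -4*g + (g - 4) = -4*g + (-4 + g) = -4 - 3*g)
5*(22 + (-12/11 + V(3)/(-21))) = 5*(22 + (-12/11 + (-4 - 3*3)/(-21))) = 5*(22 + (-12*1/11 + (-4 - 9)*(-1/21))) = 5*(22 + (-12/11 - 13*(-1/21))) = 5*(22 + (-12/11 + 13/21)) = 5*(22 - 109/231) = 5*(4973/231) = 24865/231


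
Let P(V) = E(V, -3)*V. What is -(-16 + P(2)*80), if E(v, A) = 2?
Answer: -304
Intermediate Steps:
P(V) = 2*V
-(-16 + P(2)*80) = -(-16 + (2*2)*80) = -(-16 + 4*80) = -(-16 + 320) = -1*304 = -304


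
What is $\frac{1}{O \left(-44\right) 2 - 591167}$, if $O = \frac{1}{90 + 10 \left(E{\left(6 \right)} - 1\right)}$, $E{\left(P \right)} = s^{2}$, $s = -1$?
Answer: $- \frac{45}{26602559} \approx -1.6916 \cdot 10^{-6}$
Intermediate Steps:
$E{\left(P \right)} = 1$ ($E{\left(P \right)} = \left(-1\right)^{2} = 1$)
$O = \frac{1}{90}$ ($O = \frac{1}{90 + 10 \left(1 - 1\right)} = \frac{1}{90 + 10 \cdot 0} = \frac{1}{90 + 0} = \frac{1}{90} \approx 0.011111$)
$\frac{1}{O \left(-44\right) 2 - 591167} = \frac{1}{\frac{1}{90} \left(-44\right) 2 - 591167} = \frac{1}{\left(- \frac{22}{45}\right) 2 - 591167} = \frac{1}{- \frac{44}{45} - 591167} = \frac{1}{- \frac{26602559}{45}} = - \frac{45}{26602559}$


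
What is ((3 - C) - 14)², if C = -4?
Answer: 49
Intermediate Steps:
((3 - C) - 14)² = ((3 - 1*(-4)) - 14)² = ((3 + 4) - 14)² = (7 - 14)² = (-7)² = 49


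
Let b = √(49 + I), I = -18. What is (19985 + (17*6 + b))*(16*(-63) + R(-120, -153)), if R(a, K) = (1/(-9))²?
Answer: -1640043289/81 - 81647*√31/81 ≈ -2.0253e+7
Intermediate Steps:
R(a, K) = 1/81 (R(a, K) = (-⅑)² = 1/81)
b = √31 (b = √(49 - 18) = √31 ≈ 5.5678)
(19985 + (17*6 + b))*(16*(-63) + R(-120, -153)) = (19985 + (17*6 + √31))*(16*(-63) + 1/81) = (19985 + (102 + √31))*(-1008 + 1/81) = (20087 + √31)*(-81647/81) = -1640043289/81 - 81647*√31/81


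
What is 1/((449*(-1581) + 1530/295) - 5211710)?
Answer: -59/349372855 ≈ -1.6887e-7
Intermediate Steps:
1/((449*(-1581) + 1530/295) - 5211710) = 1/((-709869 + 1530*(1/295)) - 5211710) = 1/((-709869 + 306/59) - 5211710) = 1/(-41881965/59 - 5211710) = 1/(-349372855/59) = -59/349372855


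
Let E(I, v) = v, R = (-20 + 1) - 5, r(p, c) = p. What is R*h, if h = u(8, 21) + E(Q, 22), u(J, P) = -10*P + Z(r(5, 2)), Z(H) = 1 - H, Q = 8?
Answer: 4608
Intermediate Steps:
R = -24 (R = -19 - 5 = -24)
u(J, P) = -4 - 10*P (u(J, P) = -10*P + (1 - 1*5) = -10*P + (1 - 5) = -10*P - 4 = -4 - 10*P)
h = -192 (h = (-4 - 10*21) + 22 = (-4 - 210) + 22 = -214 + 22 = -192)
R*h = -24*(-192) = 4608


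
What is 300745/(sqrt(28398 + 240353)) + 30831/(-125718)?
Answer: -10277/41906 + 300745*sqrt(268751)/268751 ≈ 579.88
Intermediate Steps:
300745/(sqrt(28398 + 240353)) + 30831/(-125718) = 300745/(sqrt(268751)) + 30831*(-1/125718) = 300745*(sqrt(268751)/268751) - 10277/41906 = 300745*sqrt(268751)/268751 - 10277/41906 = -10277/41906 + 300745*sqrt(268751)/268751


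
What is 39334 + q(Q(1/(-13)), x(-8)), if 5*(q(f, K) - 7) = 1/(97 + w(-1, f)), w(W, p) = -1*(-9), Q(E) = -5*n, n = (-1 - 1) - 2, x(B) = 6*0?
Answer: 20850731/530 ≈ 39341.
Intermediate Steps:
x(B) = 0
n = -4 (n = -2 - 2 = -4)
Q(E) = 20 (Q(E) = -5*(-4) = 20)
w(W, p) = 9
q(f, K) = 3711/530 (q(f, K) = 7 + 1/(5*(97 + 9)) = 7 + (⅕)/106 = 7 + (⅕)*(1/106) = 7 + 1/530 = 3711/530)
39334 + q(Q(1/(-13)), x(-8)) = 39334 + 3711/530 = 20850731/530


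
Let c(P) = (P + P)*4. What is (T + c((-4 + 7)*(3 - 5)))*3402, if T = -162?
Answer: -714420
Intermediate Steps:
c(P) = 8*P (c(P) = (2*P)*4 = 8*P)
(T + c((-4 + 7)*(3 - 5)))*3402 = (-162 + 8*((-4 + 7)*(3 - 5)))*3402 = (-162 + 8*(3*(-2)))*3402 = (-162 + 8*(-6))*3402 = (-162 - 48)*3402 = -210*3402 = -714420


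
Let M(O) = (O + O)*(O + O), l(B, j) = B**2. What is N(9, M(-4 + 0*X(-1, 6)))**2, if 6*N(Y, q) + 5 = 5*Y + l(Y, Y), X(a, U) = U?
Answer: 14641/36 ≈ 406.69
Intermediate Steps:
M(O) = 4*O**2 (M(O) = (2*O)*(2*O) = 4*O**2)
N(Y, q) = -5/6 + Y**2/6 + 5*Y/6 (N(Y, q) = -5/6 + (5*Y + Y**2)/6 = -5/6 + (Y**2 + 5*Y)/6 = -5/6 + (Y**2/6 + 5*Y/6) = -5/6 + Y**2/6 + 5*Y/6)
N(9, M(-4 + 0*X(-1, 6)))**2 = (-5/6 + (1/6)*9**2 + (5/6)*9)**2 = (-5/6 + (1/6)*81 + 15/2)**2 = (-5/6 + 27/2 + 15/2)**2 = (121/6)**2 = 14641/36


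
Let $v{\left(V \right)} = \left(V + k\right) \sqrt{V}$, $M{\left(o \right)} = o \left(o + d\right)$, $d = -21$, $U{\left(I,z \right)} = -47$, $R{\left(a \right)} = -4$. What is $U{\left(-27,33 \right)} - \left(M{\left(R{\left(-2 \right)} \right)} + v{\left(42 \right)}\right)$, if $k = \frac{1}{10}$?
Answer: $-147 - \frac{421 \sqrt{42}}{10} \approx -419.84$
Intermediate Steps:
$k = \frac{1}{10} \approx 0.1$
$M{\left(o \right)} = o \left(-21 + o\right)$ ($M{\left(o \right)} = o \left(o - 21\right) = o \left(-21 + o\right)$)
$v{\left(V \right)} = \sqrt{V} \left(\frac{1}{10} + V\right)$ ($v{\left(V \right)} = \left(V + \frac{1}{10}\right) \sqrt{V} = \left(\frac{1}{10} + V\right) \sqrt{V} = \sqrt{V} \left(\frac{1}{10} + V\right)$)
$U{\left(-27,33 \right)} - \left(M{\left(R{\left(-2 \right)} \right)} + v{\left(42 \right)}\right) = -47 - \left(- 4 \left(-21 - 4\right) + \sqrt{42} \left(\frac{1}{10} + 42\right)\right) = -47 - \left(\left(-4\right) \left(-25\right) + \sqrt{42} \cdot \frac{421}{10}\right) = -47 - \left(100 + \frac{421 \sqrt{42}}{10}\right) = -147 - \frac{421 \sqrt{42}}{10}$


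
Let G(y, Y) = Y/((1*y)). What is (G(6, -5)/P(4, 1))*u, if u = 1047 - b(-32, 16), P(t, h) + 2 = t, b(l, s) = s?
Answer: -5155/12 ≈ -429.58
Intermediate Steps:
G(y, Y) = Y/y
P(t, h) = -2 + t
u = 1031 (u = 1047 - 1*16 = 1047 - 16 = 1031)
(G(6, -5)/P(4, 1))*u = ((-5/6)/(-2 + 4))*1031 = (-5*⅙/2)*1031 = -⅚*½*1031 = -5/12*1031 = -5155/12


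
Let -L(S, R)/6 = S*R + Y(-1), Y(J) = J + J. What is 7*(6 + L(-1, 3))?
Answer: 252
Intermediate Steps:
Y(J) = 2*J
L(S, R) = 12 - 6*R*S (L(S, R) = -6*(S*R + 2*(-1)) = -6*(R*S - 2) = -6*(-2 + R*S) = 12 - 6*R*S)
7*(6 + L(-1, 3)) = 7*(6 + (12 - 6*3*(-1))) = 7*(6 + (12 + 18)) = 7*(6 + 30) = 7*36 = 252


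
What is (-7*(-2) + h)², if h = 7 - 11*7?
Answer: 3136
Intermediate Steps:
h = -70 (h = 7 - 77 = -70)
(-7*(-2) + h)² = (-7*(-2) - 70)² = (14 - 70)² = (-56)² = 3136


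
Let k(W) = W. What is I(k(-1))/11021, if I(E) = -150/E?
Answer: 150/11021 ≈ 0.013610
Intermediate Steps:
I(k(-1))/11021 = -150/(-1)/11021 = -150*(-1)*(1/11021) = 150*(1/11021) = 150/11021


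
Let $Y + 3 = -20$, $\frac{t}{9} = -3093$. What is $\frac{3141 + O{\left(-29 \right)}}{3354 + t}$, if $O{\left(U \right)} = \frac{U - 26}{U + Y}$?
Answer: $- \frac{163387}{1273116} \approx -0.12834$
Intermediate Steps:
$t = -27837$ ($t = 9 \left(-3093\right) = -27837$)
$Y = -23$ ($Y = -3 - 20 = -23$)
$O{\left(U \right)} = \frac{-26 + U}{-23 + U}$ ($O{\left(U \right)} = \frac{U - 26}{U - 23} = \frac{-26 + U}{-23 + U}$)
$\frac{3141 + O{\left(-29 \right)}}{3354 + t} = \frac{3141 + \frac{-26 - 29}{-23 - 29}}{3354 - 27837} = \frac{3141 + \frac{1}{-52} \left(-55\right)}{-24483} = \left(3141 - - \frac{55}{52}\right) \left(- \frac{1}{24483}\right) = \left(3141 + \frac{55}{52}\right) \left(- \frac{1}{24483}\right) = \frac{163387}{52} \left(- \frac{1}{24483}\right) = - \frac{163387}{1273116}$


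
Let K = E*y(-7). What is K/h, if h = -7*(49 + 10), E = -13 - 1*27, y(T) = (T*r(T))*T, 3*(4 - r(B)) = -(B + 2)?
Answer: 1960/177 ≈ 11.073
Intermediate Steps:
r(B) = 14/3 + B/3 (r(B) = 4 - (-1)*(B + 2)/3 = 4 - (-1)*(2 + B)/3 = 4 - (-2 - B)/3 = 4 + (2/3 + B/3) = 14/3 + B/3)
y(T) = T**2*(14/3 + T/3) (y(T) = (T*(14/3 + T/3))*T = T**2*(14/3 + T/3))
E = -40 (E = -13 - 27 = -40)
K = -13720/3 (K = -40*(-7)**2*(14 - 7)/3 = -40*49*7/3 = -40*343/3 = -13720/3 ≈ -4573.3)
h = -413 (h = -7*59 = -413)
K/h = -13720/3/(-413) = -13720/3*(-1/413) = 1960/177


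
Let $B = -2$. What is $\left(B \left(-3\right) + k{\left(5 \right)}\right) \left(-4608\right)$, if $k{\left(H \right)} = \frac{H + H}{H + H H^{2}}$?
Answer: $- \frac{364032}{13} \approx -28002.0$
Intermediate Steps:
$k{\left(H \right)} = \frac{2 H}{H + H^{3}}$
$\left(B \left(-3\right) + k{\left(5 \right)}\right) \left(-4608\right) = \left(\left(-2\right) \left(-3\right) + \frac{2}{1 + 5^{2}}\right) \left(-4608\right) = \left(6 + \frac{2}{1 + 25}\right) \left(-4608\right) = \left(6 + \frac{2}{26}\right) \left(-4608\right) = \left(6 + 2 \cdot \frac{1}{26}\right) \left(-4608\right) = \left(6 + \frac{1}{13}\right) \left(-4608\right) = \frac{79}{13} \left(-4608\right) = - \frac{364032}{13}$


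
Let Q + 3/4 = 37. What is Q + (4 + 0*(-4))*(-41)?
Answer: -511/4 ≈ -127.75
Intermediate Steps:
Q = 145/4 (Q = -¾ + 37 = 145/4 ≈ 36.250)
Q + (4 + 0*(-4))*(-41) = 145/4 + (4 + 0*(-4))*(-41) = 145/4 + (4 + 0)*(-41) = 145/4 + 4*(-41) = 145/4 - 164 = -511/4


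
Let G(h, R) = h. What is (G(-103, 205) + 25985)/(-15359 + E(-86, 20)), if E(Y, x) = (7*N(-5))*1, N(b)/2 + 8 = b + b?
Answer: -25882/15611 ≈ -1.6579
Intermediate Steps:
N(b) = -16 + 4*b (N(b) = -16 + 2*(b + b) = -16 + 2*(2*b) = -16 + 4*b)
E(Y, x) = -252 (E(Y, x) = (7*(-16 + 4*(-5)))*1 = (7*(-16 - 20))*1 = (7*(-36))*1 = -252*1 = -252)
(G(-103, 205) + 25985)/(-15359 + E(-86, 20)) = (-103 + 25985)/(-15359 - 252) = 25882/(-15611) = 25882*(-1/15611) = -25882/15611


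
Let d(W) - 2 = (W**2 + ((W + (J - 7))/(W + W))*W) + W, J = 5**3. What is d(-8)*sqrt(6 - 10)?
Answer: 226*I ≈ 226.0*I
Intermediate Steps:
J = 125
d(W) = 61 + W**2 + 3*W/2 (d(W) = 2 + ((W**2 + ((W + (125 - 7))/(W + W))*W) + W) = 2 + ((W**2 + ((W + 118)/((2*W)))*W) + W) = 2 + ((W**2 + ((118 + W)*(1/(2*W)))*W) + W) = 2 + ((W**2 + ((118 + W)/(2*W))*W) + W) = 2 + ((W**2 + (59 + W/2)) + W) = 2 + ((59 + W**2 + W/2) + W) = 2 + (59 + W**2 + 3*W/2) = 61 + W**2 + 3*W/2)
d(-8)*sqrt(6 - 10) = (61 + (-8)**2 + (3/2)*(-8))*sqrt(6 - 10) = (61 + 64 - 12)*sqrt(-4) = 113*(2*I) = 226*I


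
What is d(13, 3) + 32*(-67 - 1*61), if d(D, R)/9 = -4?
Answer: -4132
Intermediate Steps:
d(D, R) = -36 (d(D, R) = 9*(-4) = -36)
d(13, 3) + 32*(-67 - 1*61) = -36 + 32*(-67 - 1*61) = -36 + 32*(-67 - 61) = -36 + 32*(-128) = -36 - 4096 = -4132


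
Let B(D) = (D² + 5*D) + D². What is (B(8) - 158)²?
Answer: 100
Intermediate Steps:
B(D) = 2*D² + 5*D
(B(8) - 158)² = (8*(5 + 2*8) - 158)² = (8*(5 + 16) - 158)² = (8*21 - 158)² = (168 - 158)² = 10² = 100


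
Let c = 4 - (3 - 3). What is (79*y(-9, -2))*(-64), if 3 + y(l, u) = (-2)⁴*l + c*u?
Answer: 783680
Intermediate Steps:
c = 4 (c = 4 - 1*0 = 4 + 0 = 4)
y(l, u) = -3 + 4*u + 16*l (y(l, u) = -3 + ((-2)⁴*l + 4*u) = -3 + (16*l + 4*u) = -3 + (4*u + 16*l) = -3 + 4*u + 16*l)
(79*y(-9, -2))*(-64) = (79*(-3 + 4*(-2) + 16*(-9)))*(-64) = (79*(-3 - 8 - 144))*(-64) = (79*(-155))*(-64) = -12245*(-64) = 783680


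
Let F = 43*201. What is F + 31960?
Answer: 40603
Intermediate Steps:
F = 8643
F + 31960 = 8643 + 31960 = 40603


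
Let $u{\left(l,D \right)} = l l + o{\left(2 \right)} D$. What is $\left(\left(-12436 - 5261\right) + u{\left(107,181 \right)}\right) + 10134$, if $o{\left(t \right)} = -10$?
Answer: $2076$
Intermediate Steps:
$u{\left(l,D \right)} = l^{2} - 10 D$ ($u{\left(l,D \right)} = l l - 10 D = l^{2} - 10 D$)
$\left(\left(-12436 - 5261\right) + u{\left(107,181 \right)}\right) + 10134 = \left(\left(-12436 - 5261\right) + \left(107^{2} - 1810\right)\right) + 10134 = \left(-17697 + \left(11449 - 1810\right)\right) + 10134 = \left(-17697 + 9639\right) + 10134 = -8058 + 10134 = 2076$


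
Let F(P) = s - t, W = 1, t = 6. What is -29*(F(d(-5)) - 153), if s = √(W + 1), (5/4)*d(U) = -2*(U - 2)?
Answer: 4611 - 29*√2 ≈ 4570.0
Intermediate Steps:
d(U) = 16/5 - 8*U/5 (d(U) = 4*(-2*(U - 2))/5 = 4*(-2*(-2 + U))/5 = 4*(4 - 2*U)/5 = 16/5 - 8*U/5)
s = √2 (s = √(1 + 1) = √2 ≈ 1.4142)
F(P) = -6 + √2 (F(P) = √2 - 1*6 = √2 - 6 = -6 + √2)
-29*(F(d(-5)) - 153) = -29*((-6 + √2) - 153) = -29*(-159 + √2) = 4611 - 29*√2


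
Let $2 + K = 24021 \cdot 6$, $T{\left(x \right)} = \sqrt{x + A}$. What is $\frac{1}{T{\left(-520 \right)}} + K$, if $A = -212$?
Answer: $144124 - \frac{i \sqrt{183}}{366} \approx 1.4412 \cdot 10^{5} - 0.036961 i$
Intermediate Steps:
$T{\left(x \right)} = \sqrt{-212 + x}$ ($T{\left(x \right)} = \sqrt{x - 212} = \sqrt{-212 + x}$)
$K = 144124$ ($K = -2 + 24021 \cdot 6 = -2 + 144126 = 144124$)
$\frac{1}{T{\left(-520 \right)}} + K = \frac{1}{\sqrt{-212 - 520}} + 144124 = \frac{1}{\sqrt{-732}} + 144124 = \frac{1}{2 i \sqrt{183}} + 144124 = - \frac{i \sqrt{183}}{366} + 144124 = 144124 - \frac{i \sqrt{183}}{366}$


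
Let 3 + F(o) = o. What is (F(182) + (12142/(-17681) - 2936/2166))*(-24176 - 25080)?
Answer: -166902976938488/19148523 ≈ -8.7162e+6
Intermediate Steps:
F(o) = -3 + o
(F(182) + (12142/(-17681) - 2936/2166))*(-24176 - 25080) = ((-3 + 182) + (12142/(-17681) - 2936/2166))*(-24176 - 25080) = (179 + (12142*(-1/17681) - 2936*1/2166))*(-49256) = (179 + (-12142/17681 - 1468/1083))*(-49256) = (179 - 39105494/19148523)*(-49256) = (3388480123/19148523)*(-49256) = -166902976938488/19148523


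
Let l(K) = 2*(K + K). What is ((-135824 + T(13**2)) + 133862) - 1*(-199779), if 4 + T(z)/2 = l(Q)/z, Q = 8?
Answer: 33429785/169 ≈ 1.9781e+5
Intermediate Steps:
l(K) = 4*K (l(K) = 2*(2*K) = 4*K)
T(z) = -8 + 64/z (T(z) = -8 + 2*((4*8)/z) = -8 + 2*(32/z) = -8 + 64/z)
((-135824 + T(13**2)) + 133862) - 1*(-199779) = ((-135824 + (-8 + 64/(13**2))) + 133862) - 1*(-199779) = ((-135824 + (-8 + 64/169)) + 133862) + 199779 = ((-135824 - 1288/169) + 133862) + 199779 = (-22955544/169 + 133862) + 199779 = -332866/169 + 199779 = 33429785/169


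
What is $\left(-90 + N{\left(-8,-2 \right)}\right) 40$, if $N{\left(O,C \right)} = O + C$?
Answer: $-4000$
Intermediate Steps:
$N{\left(O,C \right)} = C + O$
$\left(-90 + N{\left(-8,-2 \right)}\right) 40 = \left(-90 - 10\right) 40 = \left(-100\right) 40 = -4000$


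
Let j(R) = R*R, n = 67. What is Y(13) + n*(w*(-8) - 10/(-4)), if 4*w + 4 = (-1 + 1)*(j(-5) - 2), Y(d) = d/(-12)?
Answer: 8429/12 ≈ 702.42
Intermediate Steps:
Y(d) = -d/12 (Y(d) = d*(-1/12) = -d/12)
j(R) = R**2
w = -1 (w = -1 + ((-1 + 1)*((-5)**2 - 2))/4 = -1 + (0*(25 - 2))/4 = -1 + (0*23)/4 = -1 + (1/4)*0 = -1 + 0 = -1)
Y(13) + n*(w*(-8) - 10/(-4)) = -1/12*13 + 67*(-1*(-8) - 10/(-4)) = -13/12 + 67*(8 - 10*(-1/4)) = -13/12 + 67*(8 + 5/2) = -13/12 + 67*(21/2) = -13/12 + 1407/2 = 8429/12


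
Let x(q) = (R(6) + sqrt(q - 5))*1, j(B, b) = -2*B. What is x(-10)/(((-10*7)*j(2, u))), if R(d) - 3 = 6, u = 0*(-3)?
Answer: 9/280 + I*sqrt(15)/280 ≈ 0.032143 + 0.013832*I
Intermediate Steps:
u = 0
R(d) = 9 (R(d) = 3 + 6 = 9)
x(q) = 9 + sqrt(-5 + q) (x(q) = (9 + sqrt(q - 5))*1 = (9 + sqrt(-5 + q))*1 = 9 + sqrt(-5 + q))
x(-10)/(((-10*7)*j(2, u))) = (9 + sqrt(-5 - 10))/(((-10*7)*(-2*2))) = (9 + sqrt(-15))/((-70*(-4))) = (9 + I*sqrt(15))/280 = (9 + I*sqrt(15))*(1/280) = 9/280 + I*sqrt(15)/280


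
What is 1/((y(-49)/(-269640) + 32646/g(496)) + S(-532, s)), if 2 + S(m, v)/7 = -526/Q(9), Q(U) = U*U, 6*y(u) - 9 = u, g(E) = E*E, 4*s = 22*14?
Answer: -7462772352/442722004873 ≈ -0.016857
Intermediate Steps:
s = 77 (s = (22*14)/4 = (¼)*308 = 77)
g(E) = E²
y(u) = 3/2 + u/6
Q(U) = U²
S(m, v) = -4816/81 (S(m, v) = -14 + 7*(-526/(9²)) = -14 + 7*(-526/81) = -14 - 3682/81 = -4816/81)
1/((y(-49)/(-269640) + 32646/g(496)) + S(-532, s)) = 1/(((3/2 + (⅙)*(-49))/(-269640) + 32646/(496²)) - 4816/81) = 1/(((3/2 - 49/6)*(-1/269640) + 32646/246016) - 4816/81) = 1/((-20/3*(-1/269640) + 32646*(1/246016)) - 4816/81) = 1/((1/40446 + 16323/123008) - 4816/81) = 1/(330161533/2487590784 - 4816/81) = 1/(-442722004873/7462772352) = -7462772352/442722004873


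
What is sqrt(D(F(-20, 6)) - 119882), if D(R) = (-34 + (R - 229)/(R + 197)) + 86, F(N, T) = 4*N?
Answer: 7*I*sqrt(3719703)/39 ≈ 346.17*I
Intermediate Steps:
D(R) = 52 + (-229 + R)/(197 + R) (D(R) = (-34 + (-229 + R)/(197 + R)) + 86 = 52 + (-229 + R)/(197 + R))
sqrt(D(F(-20, 6)) - 119882) = sqrt((10015 + 53*(4*(-20)))/(197 + 4*(-20)) - 119882) = sqrt((10015 + 53*(-80))/(197 - 80) - 119882) = sqrt((10015 - 4240)/117 - 119882) = sqrt((1/117)*5775 - 119882) = sqrt(1925/39 - 119882) = sqrt(-4673473/39) = 7*I*sqrt(3719703)/39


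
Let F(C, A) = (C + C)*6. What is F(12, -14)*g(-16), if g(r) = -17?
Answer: -2448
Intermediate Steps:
F(C, A) = 12*C (F(C, A) = (2*C)*6 = 12*C)
F(12, -14)*g(-16) = (12*12)*(-17) = 144*(-17) = -2448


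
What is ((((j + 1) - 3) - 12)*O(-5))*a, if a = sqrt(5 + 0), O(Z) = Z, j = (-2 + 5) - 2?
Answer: 65*sqrt(5) ≈ 145.34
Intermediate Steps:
j = 1 (j = 3 - 2 = 1)
a = sqrt(5) ≈ 2.2361
((((j + 1) - 3) - 12)*O(-5))*a = ((((1 + 1) - 3) - 12)*(-5))*sqrt(5) = (((2 - 3) - 12)*(-5))*sqrt(5) = ((-1 - 12)*(-5))*sqrt(5) = (-13*(-5))*sqrt(5) = 65*sqrt(5)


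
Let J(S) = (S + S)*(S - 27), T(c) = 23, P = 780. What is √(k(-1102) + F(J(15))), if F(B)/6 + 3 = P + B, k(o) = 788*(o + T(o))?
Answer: 5*I*√33910 ≈ 920.73*I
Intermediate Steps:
J(S) = 2*S*(-27 + S) (J(S) = (2*S)*(-27 + S) = 2*S*(-27 + S))
k(o) = 18124 + 788*o (k(o) = 788*(o + 23) = 788*(23 + o) = 18124 + 788*o)
F(B) = 4662 + 6*B (F(B) = -18 + 6*(780 + B) = -18 + (4680 + 6*B) = 4662 + 6*B)
√(k(-1102) + F(J(15))) = √((18124 + 788*(-1102)) + (4662 + 6*(2*15*(-27 + 15)))) = √((18124 - 868376) + (4662 + 6*(2*15*(-12)))) = √(-850252 + (4662 + 6*(-360))) = √(-850252 + (4662 - 2160)) = √(-850252 + 2502) = √(-847750) = 5*I*√33910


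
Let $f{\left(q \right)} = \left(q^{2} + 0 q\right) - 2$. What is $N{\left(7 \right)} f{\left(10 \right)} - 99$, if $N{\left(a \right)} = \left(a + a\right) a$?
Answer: $9505$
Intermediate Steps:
$f{\left(q \right)} = -2 + q^{2}$ ($f{\left(q \right)} = \left(q^{2} + 0\right) - 2 = q^{2} - 2 = -2 + q^{2}$)
$N{\left(a \right)} = 2 a^{2}$ ($N{\left(a \right)} = 2 a a = 2 a^{2}$)
$N{\left(7 \right)} f{\left(10 \right)} - 99 = 2 \cdot 7^{2} \left(-2 + 10^{2}\right) - 99 = 2 \cdot 49 \left(-2 + 100\right) - 99 = 98 \cdot 98 - 99 = 9604 - 99 = 9505$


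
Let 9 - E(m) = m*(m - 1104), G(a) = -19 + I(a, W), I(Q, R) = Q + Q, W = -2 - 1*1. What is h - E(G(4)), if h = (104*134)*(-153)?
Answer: -2119952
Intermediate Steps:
W = -3 (W = -2 - 1 = -3)
I(Q, R) = 2*Q
G(a) = -19 + 2*a
E(m) = 9 - m*(-1104 + m) (E(m) = 9 - m*(m - 1104) = 9 - m*(-1104 + m))
h = -2132208 (h = 13936*(-153) = -2132208)
h - E(G(4)) = -2132208 - (9 - (-19 + 2*4)² + 1104*(-19 + 2*4)) = -2132208 - (9 - (-19 + 8)² + 1104*(-19 + 8)) = -2132208 - (9 - 1*(-11)² + 1104*(-11)) = -2132208 - (9 - 1*121 - 12144) = -2132208 - (9 - 121 - 12144) = -2132208 - 1*(-12256) = -2132208 + 12256 = -2119952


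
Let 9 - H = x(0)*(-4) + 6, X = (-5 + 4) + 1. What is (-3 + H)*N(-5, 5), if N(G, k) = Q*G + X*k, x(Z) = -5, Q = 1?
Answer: 100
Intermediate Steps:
X = 0 (X = -1 + 1 = 0)
H = -17 (H = 9 - (-5*(-4) + 6) = 9 - (20 + 6) = 9 - 1*26 = 9 - 26 = -17)
N(G, k) = G (N(G, k) = 1*G + 0*k = G + 0 = G)
(-3 + H)*N(-5, 5) = (-3 - 17)*(-5) = -20*(-5) = 100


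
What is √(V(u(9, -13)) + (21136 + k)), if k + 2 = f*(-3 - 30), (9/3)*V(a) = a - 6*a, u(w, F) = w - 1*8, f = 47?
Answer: 2*√44058/3 ≈ 139.93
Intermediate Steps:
u(w, F) = -8 + w (u(w, F) = w - 8 = -8 + w)
V(a) = -5*a/3 (V(a) = (a - 6*a)/3 = (-5*a)/3 = -5*a/3)
k = -1553 (k = -2 + 47*(-3 - 30) = -2 + 47*(-33) = -2 - 1551 = -1553)
√(V(u(9, -13)) + (21136 + k)) = √(-5*(-8 + 9)/3 + (21136 - 1553)) = √(-5/3*1 + 19583) = √(-5/3 + 19583) = √(58744/3) = 2*√44058/3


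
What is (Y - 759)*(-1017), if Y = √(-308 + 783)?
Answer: 771903 - 5085*√19 ≈ 7.4974e+5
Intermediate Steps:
Y = 5*√19 (Y = √475 = 5*√19 ≈ 21.794)
(Y - 759)*(-1017) = (5*√19 - 759)*(-1017) = (-759 + 5*√19)*(-1017) = 771903 - 5085*√19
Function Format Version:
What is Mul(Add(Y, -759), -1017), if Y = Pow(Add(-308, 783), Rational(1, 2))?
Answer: Add(771903, Mul(-5085, Pow(19, Rational(1, 2)))) ≈ 7.4974e+5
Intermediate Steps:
Y = Mul(5, Pow(19, Rational(1, 2))) (Y = Pow(475, Rational(1, 2)) = Mul(5, Pow(19, Rational(1, 2))) ≈ 21.794)
Mul(Add(Y, -759), -1017) = Mul(Add(Mul(5, Pow(19, Rational(1, 2))), -759), -1017) = Mul(Add(-759, Mul(5, Pow(19, Rational(1, 2)))), -1017) = Add(771903, Mul(-5085, Pow(19, Rational(1, 2))))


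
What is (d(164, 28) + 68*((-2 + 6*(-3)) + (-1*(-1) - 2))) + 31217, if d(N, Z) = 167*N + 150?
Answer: 57327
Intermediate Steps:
d(N, Z) = 150 + 167*N
(d(164, 28) + 68*((-2 + 6*(-3)) + (-1*(-1) - 2))) + 31217 = ((150 + 167*164) + 68*((-2 + 6*(-3)) + (-1*(-1) - 2))) + 31217 = ((150 + 27388) + 68*((-2 - 18) + (1 - 2))) + 31217 = (27538 + 68*(-20 - 1)) + 31217 = (27538 + 68*(-21)) + 31217 = (27538 - 1428) + 31217 = 26110 + 31217 = 57327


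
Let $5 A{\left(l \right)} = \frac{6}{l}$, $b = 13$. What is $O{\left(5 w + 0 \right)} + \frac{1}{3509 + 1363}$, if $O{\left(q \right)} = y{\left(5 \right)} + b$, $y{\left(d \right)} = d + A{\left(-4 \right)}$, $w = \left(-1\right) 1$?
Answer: $\frac{431177}{24360} \approx 17.7$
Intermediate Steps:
$A{\left(l \right)} = \frac{6}{5 l}$ ($A{\left(l \right)} = \frac{6 \frac{1}{l}}{5} = \frac{6}{5 l}$)
$w = -1$
$y{\left(d \right)} = - \frac{3}{10} + d$ ($y{\left(d \right)} = d + \frac{6}{5 \left(-4\right)} = d + \frac{6}{5} \left(- \frac{1}{4}\right) = d - \frac{3}{10} = - \frac{3}{10} + d$)
$O{\left(q \right)} = \frac{177}{10}$ ($O{\left(q \right)} = \left(- \frac{3}{10} + 5\right) + 13 = \frac{47}{10} + 13 = \frac{177}{10}$)
$O{\left(5 w + 0 \right)} + \frac{1}{3509 + 1363} = \frac{177}{10} + \frac{1}{3509 + 1363} = \frac{177}{10} + \frac{1}{4872} = \frac{431177}{24360}$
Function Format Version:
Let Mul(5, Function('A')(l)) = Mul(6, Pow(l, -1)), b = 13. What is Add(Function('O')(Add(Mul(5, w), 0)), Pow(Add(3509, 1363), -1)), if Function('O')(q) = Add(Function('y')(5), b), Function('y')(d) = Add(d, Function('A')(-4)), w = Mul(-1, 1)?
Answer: Rational(431177, 24360) ≈ 17.700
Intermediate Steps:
Function('A')(l) = Mul(Rational(6, 5), Pow(l, -1)) (Function('A')(l) = Mul(Rational(1, 5), Mul(6, Pow(l, -1))) = Mul(Rational(6, 5), Pow(l, -1)))
w = -1
Function('y')(d) = Add(Rational(-3, 10), d) (Function('y')(d) = Add(d, Mul(Rational(6, 5), Pow(-4, -1))) = Add(d, Mul(Rational(6, 5), Rational(-1, 4))) = Add(d, Rational(-3, 10)) = Add(Rational(-3, 10), d))
Function('O')(q) = Rational(177, 10) (Function('O')(q) = Add(Add(Rational(-3, 10), 5), 13) = Add(Rational(47, 10), 13) = Rational(177, 10))
Add(Function('O')(Add(Mul(5, w), 0)), Pow(Add(3509, 1363), -1)) = Add(Rational(177, 10), Pow(Add(3509, 1363), -1)) = Add(Rational(177, 10), Pow(4872, -1)) = Add(Rational(177, 10), Rational(1, 4872)) = Rational(431177, 24360)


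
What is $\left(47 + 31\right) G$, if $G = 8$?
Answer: $624$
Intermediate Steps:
$\left(47 + 31\right) G = \left(47 + 31\right) 8 = 78 \cdot 8 = 624$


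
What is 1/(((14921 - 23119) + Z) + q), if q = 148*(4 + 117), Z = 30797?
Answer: 1/40507 ≈ 2.4687e-5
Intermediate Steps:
q = 17908 (q = 148*121 = 17908)
1/(((14921 - 23119) + Z) + q) = 1/(((14921 - 23119) + 30797) + 17908) = 1/((-8198 + 30797) + 17908) = 1/(22599 + 17908) = 1/40507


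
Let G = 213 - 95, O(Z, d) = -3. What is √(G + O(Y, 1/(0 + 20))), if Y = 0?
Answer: √115 ≈ 10.724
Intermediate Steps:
G = 118
√(G + O(Y, 1/(0 + 20))) = √(118 - 3) = √115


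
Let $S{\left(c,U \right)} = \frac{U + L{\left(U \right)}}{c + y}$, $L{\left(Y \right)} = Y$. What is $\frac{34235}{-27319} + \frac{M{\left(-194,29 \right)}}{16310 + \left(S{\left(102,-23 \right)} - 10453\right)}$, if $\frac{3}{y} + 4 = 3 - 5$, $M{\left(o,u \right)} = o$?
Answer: $- \frac{41777149423}{32478985401} \approx -1.2863$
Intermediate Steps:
$y = - \frac{1}{2}$ ($y = \frac{3}{-4 + \left(3 - 5\right)} = \frac{3}{-4 - 2} = \frac{3}{-6} = 3 \left(- \frac{1}{6}\right) = - \frac{1}{2} \approx -0.5$)
$S{\left(c,U \right)} = \frac{2 U}{- \frac{1}{2} + c}$ ($S{\left(c,U \right)} = \frac{U + U}{c - \frac{1}{2}} = \frac{2 U}{- \frac{1}{2} + c}$)
$\frac{34235}{-27319} + \frac{M{\left(-194,29 \right)}}{16310 + \left(S{\left(102,-23 \right)} - 10453\right)} = \frac{34235}{-27319} - \frac{194}{16310 - \left(10453 + \frac{92}{-1 + 2 \cdot 102}\right)} = 34235 \left(- \frac{1}{27319}\right) - \frac{194}{16310 - \left(10453 + \frac{92}{-1 + 204}\right)} = - \frac{34235}{27319} - \frac{194}{16310 - \left(10453 + \frac{92}{203}\right)} = - \frac{34235}{27319} - \frac{194}{16310 - \left(10453 + 92 \cdot \frac{1}{203}\right)} = - \frac{34235}{27319} - \frac{194}{16310 - \frac{2122051}{203}} = - \frac{34235}{27319} - \frac{194}{\frac{1188879}{203}} = - \frac{34235}{27319} - \frac{39382}{1188879} = - \frac{41777149423}{32478985401}$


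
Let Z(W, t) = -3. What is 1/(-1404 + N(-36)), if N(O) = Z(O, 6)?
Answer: -1/1407 ≈ -0.00071073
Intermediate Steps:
N(O) = -3
1/(-1404 + N(-36)) = 1/(-1404 - 3) = 1/(-1407) = -1/1407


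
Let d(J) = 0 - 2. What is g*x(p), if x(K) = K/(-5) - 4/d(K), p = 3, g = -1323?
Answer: -9261/5 ≈ -1852.2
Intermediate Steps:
d(J) = -2
x(K) = 2 - K/5 (x(K) = K/(-5) - 4/(-2) = K*(-⅕) - 4*(-½) = -K/5 + 2 = 2 - K/5)
g*x(p) = -1323*(2 - ⅕*3) = -1323*(2 - ⅗) = -1323*7/5 = -9261/5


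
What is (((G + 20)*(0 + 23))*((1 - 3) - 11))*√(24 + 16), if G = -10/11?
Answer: -125580*√10/11 ≈ -36102.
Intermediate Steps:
G = -10/11 (G = -10*1/11 = -10/11 ≈ -0.90909)
(((G + 20)*(0 + 23))*((1 - 3) - 11))*√(24 + 16) = (((-10/11 + 20)*(0 + 23))*((1 - 3) - 11))*√(24 + 16) = (((210/11)*23)*(-2 - 11))*√40 = ((4830/11)*(-13))*(2*√10) = -125580*√10/11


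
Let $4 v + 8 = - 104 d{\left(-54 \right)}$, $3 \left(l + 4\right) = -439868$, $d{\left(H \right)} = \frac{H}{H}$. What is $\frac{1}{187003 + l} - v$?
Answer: $\frac{3391615}{121129} \approx 28.0$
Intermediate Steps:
$d{\left(H \right)} = 1$
$l = - \frac{439880}{3}$ ($l = -4 + \frac{1}{3} \left(-439868\right) = -4 - \frac{439868}{3} = - \frac{439880}{3} \approx -1.4663 \cdot 10^{5}$)
$v = -28$ ($v = -2 + \frac{\left(-104\right) 1}{4} = -2 + \frac{1}{4} \left(-104\right) = -2 - 26 = -28$)
$\frac{1}{187003 + l} - v = \frac{1}{187003 - \frac{439880}{3}} - -28 = \frac{1}{\frac{121129}{3}} + 28 = \frac{3}{121129} + 28 = \frac{3391615}{121129}$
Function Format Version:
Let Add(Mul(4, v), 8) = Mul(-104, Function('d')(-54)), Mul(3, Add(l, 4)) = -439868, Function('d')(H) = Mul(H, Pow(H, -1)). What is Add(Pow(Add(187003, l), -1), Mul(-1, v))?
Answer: Rational(3391615, 121129) ≈ 28.000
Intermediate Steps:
Function('d')(H) = 1
l = Rational(-439880, 3) (l = Add(-4, Mul(Rational(1, 3), -439868)) = Add(-4, Rational(-439868, 3)) = Rational(-439880, 3) ≈ -1.4663e+5)
v = -28 (v = Add(-2, Mul(Rational(1, 4), Mul(-104, 1))) = Add(-2, Mul(Rational(1, 4), -104)) = Add(-2, -26) = -28)
Add(Pow(Add(187003, l), -1), Mul(-1, v)) = Add(Pow(Add(187003, Rational(-439880, 3)), -1), Mul(-1, -28)) = Add(Pow(Rational(121129, 3), -1), 28) = Add(Rational(3, 121129), 28) = Rational(3391615, 121129)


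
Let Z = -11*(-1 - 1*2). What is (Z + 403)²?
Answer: 190096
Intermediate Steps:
Z = 33 (Z = -11*(-1 - 2) = -11*(-3) = 33)
(Z + 403)² = (33 + 403)² = 436² = 190096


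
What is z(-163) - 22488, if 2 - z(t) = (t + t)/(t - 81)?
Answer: -2743455/122 ≈ -22487.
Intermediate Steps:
z(t) = 2 - 2*t/(-81 + t) (z(t) = 2 - (t + t)/(t - 81) = 2 - 2*t/(-81 + t))
z(-163) - 22488 = -162/(-81 - 163) - 22488 = -162/(-244) - 22488 = -162*(-1/244) - 22488 = 81/122 - 22488 = -2743455/122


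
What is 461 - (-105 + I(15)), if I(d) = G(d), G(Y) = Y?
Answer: 551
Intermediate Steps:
I(d) = d
461 - (-105 + I(15)) = 461 - (-105 + 15) = 461 - 1*(-90) = 461 + 90 = 551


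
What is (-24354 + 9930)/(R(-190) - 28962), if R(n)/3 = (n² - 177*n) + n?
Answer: -2404/29943 ≈ -0.080286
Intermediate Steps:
R(n) = -528*n + 3*n² (R(n) = 3*((n² - 177*n) + n) = 3*(n² - 176*n) = -528*n + 3*n²)
(-24354 + 9930)/(R(-190) - 28962) = (-24354 + 9930)/(3*(-190)*(-176 - 190) - 28962) = -14424/(3*(-190)*(-366) - 28962) = -14424/(208620 - 28962) = -14424/179658 = -14424*1/179658 = -2404/29943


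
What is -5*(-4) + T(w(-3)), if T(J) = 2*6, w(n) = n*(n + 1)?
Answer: 32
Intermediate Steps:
w(n) = n*(1 + n)
T(J) = 12
-5*(-4) + T(w(-3)) = -5*(-4) + 12 = 20 + 12 = 32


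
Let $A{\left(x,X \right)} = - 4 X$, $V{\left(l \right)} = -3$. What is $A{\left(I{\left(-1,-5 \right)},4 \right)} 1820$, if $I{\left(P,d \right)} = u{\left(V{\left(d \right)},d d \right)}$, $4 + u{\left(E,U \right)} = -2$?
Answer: $-29120$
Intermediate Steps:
$u{\left(E,U \right)} = -6$ ($u{\left(E,U \right)} = -4 - 2 = -6$)
$I{\left(P,d \right)} = -6$
$A{\left(I{\left(-1,-5 \right)},4 \right)} 1820 = \left(-4\right) 4 \cdot 1820 = \left(-16\right) 1820 = -29120$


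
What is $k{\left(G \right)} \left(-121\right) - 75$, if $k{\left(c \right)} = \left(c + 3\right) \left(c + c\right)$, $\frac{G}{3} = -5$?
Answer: $-43635$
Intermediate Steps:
$G = -15$ ($G = 3 \left(-5\right) = -15$)
$k{\left(c \right)} = 2 c \left(3 + c\right)$ ($k{\left(c \right)} = \left(3 + c\right) 2 c = 2 c \left(3 + c\right)$)
$k{\left(G \right)} \left(-121\right) - 75 = 2 \left(-15\right) \left(3 - 15\right) \left(-121\right) - 75 = 2 \left(-15\right) \left(-12\right) \left(-121\right) - 75 = 360 \left(-121\right) - 75 = -43560 - 75 = -43635$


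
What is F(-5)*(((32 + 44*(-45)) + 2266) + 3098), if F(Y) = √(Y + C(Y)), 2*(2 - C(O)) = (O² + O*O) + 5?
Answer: 1708*I*√122 ≈ 18865.0*I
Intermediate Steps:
C(O) = -½ - O² (C(O) = 2 - ((O² + O*O) + 5)/2 = 2 - ((O² + O²) + 5)/2 = 2 - (2*O² + 5)/2 = 2 - (5 + 2*O²)/2 = 2 + (-5/2 - O²) = -½ - O²)
F(Y) = √(-½ + Y - Y²) (F(Y) = √(Y + (-½ - Y²)) = √(-½ + Y - Y²))
F(-5)*(((32 + 44*(-45)) + 2266) + 3098) = (√(-2 - 4*(-5)² + 4*(-5))/2)*(((32 + 44*(-45)) + 2266) + 3098) = (√(-2 - 4*25 - 20)/2)*(((32 - 1980) + 2266) + 3098) = (√(-2 - 100 - 20)/2)*((-1948 + 2266) + 3098) = (√(-122)/2)*(318 + 3098) = ((I*√122)/2)*3416 = (I*√122/2)*3416 = 1708*I*√122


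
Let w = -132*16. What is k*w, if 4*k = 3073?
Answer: -1622544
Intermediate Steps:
w = -2112
k = 3073/4 (k = (¼)*3073 = 3073/4 ≈ 768.25)
k*w = (3073/4)*(-2112) = -1622544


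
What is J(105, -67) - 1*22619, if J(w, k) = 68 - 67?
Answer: -22618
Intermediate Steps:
J(w, k) = 1
J(105, -67) - 1*22619 = 1 - 1*22619 = 1 - 22619 = -22618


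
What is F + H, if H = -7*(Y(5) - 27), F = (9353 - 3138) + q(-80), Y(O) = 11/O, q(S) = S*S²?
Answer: -2528057/5 ≈ -5.0561e+5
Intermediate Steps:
q(S) = S³
F = -505785 (F = (9353 - 3138) + (-80)³ = 6215 - 512000 = -505785)
H = 868/5 (H = -7*(11/5 - 27) = -7*(-124/5) = 868/5 ≈ 173.60)
F + H = -505785 + 868/5 = -2528057/5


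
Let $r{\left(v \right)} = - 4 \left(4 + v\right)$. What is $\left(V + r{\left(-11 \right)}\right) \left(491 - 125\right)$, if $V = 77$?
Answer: $38430$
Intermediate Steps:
$r{\left(v \right)} = -16 - 4 v$
$\left(V + r{\left(-11 \right)}\right) \left(491 - 125\right) = \left(77 - -28\right) \left(491 - 125\right) = \left(77 + \left(-16 + 44\right)\right) 366 = \left(77 + 28\right) 366 = 105 \cdot 366 = 38430$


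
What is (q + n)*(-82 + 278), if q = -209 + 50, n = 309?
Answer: 29400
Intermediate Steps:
q = -159
(q + n)*(-82 + 278) = (-159 + 309)*(-82 + 278) = 150*196 = 29400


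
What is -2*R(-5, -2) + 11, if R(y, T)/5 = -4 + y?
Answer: 101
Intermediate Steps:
R(y, T) = -20 + 5*y (R(y, T) = 5*(-4 + y) = -20 + 5*y)
-2*R(-5, -2) + 11 = -2*(-20 + 5*(-5)) + 11 = -2*(-20 - 25) + 11 = -2*(-45) + 11 = 90 + 11 = 101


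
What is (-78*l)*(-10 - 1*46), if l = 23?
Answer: 100464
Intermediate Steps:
(-78*l)*(-10 - 1*46) = (-78*23)*(-10 - 1*46) = -1794*(-10 - 46) = -1794*(-56) = 100464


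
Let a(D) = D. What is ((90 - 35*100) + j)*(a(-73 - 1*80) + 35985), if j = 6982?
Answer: 127991904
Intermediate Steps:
((90 - 35*100) + j)*(a(-73 - 1*80) + 35985) = ((90 - 35*100) + 6982)*((-73 - 1*80) + 35985) = ((90 - 3500) + 6982)*((-73 - 80) + 35985) = (-3410 + 6982)*(-153 + 35985) = 3572*35832 = 127991904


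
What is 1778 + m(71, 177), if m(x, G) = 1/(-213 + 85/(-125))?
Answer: 9498051/5342 ≈ 1778.0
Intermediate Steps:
m(x, G) = -25/5342 (m(x, G) = 1/(-213 + 85*(-1/125)) = 1/(-213 - 17/25) = 1/(-5342/25) = -25/5342)
1778 + m(71, 177) = 1778 - 25/5342 = 9498051/5342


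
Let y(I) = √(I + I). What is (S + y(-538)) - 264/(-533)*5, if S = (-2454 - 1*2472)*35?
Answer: -91893210/533 + 2*I*√269 ≈ -1.7241e+5 + 32.802*I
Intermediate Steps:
y(I) = √2*√I (y(I) = √(2*I) = √2*√I)
S = -172410 (S = (-2454 - 2472)*35 = -4926*35 = -172410)
(S + y(-538)) - 264/(-533)*5 = (-172410 + √2*√(-538)) - 264/(-533)*5 = (-172410 + √2*(I*√538)) - 264*(-1/533)*5 = (-172410 + 2*I*√269) + (264/533)*5 = (-172410 + 2*I*√269) + 1320/533 = -91893210/533 + 2*I*√269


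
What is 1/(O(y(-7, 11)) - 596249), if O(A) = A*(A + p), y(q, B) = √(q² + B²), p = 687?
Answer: -66231/39469993279 - 229*√170/118409979837 ≈ -1.7032e-6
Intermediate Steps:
y(q, B) = √(B² + q²)
O(A) = A*(687 + A) (O(A) = A*(A + 687) = A*(687 + A))
1/(O(y(-7, 11)) - 596249) = 1/(√(11² + (-7)²)*(687 + √(11² + (-7)²)) - 596249) = 1/(√(121 + 49)*(687 + √(121 + 49)) - 596249) = 1/(√170*(687 + √170) - 596249) = 1/(-596249 + √170*(687 + √170))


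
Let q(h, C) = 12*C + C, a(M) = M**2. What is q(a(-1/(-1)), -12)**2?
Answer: 24336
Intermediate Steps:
q(h, C) = 13*C
q(a(-1/(-1)), -12)**2 = (13*(-12))**2 = (-156)**2 = 24336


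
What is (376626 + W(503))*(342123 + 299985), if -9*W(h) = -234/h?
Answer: 121642804201632/503 ≈ 2.4183e+11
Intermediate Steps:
W(h) = 26/h (W(h) = -(-26)/h = 26/h)
(376626 + W(503))*(342123 + 299985) = (376626 + 26/503)*(342123 + 299985) = (376626 + 26*(1/503))*642108 = (376626 + 26/503)*642108 = (189442904/503)*642108 = 121642804201632/503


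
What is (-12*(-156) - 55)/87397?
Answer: 1817/87397 ≈ 0.020790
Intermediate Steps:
(-12*(-156) - 55)/87397 = (1872 - 55)*(1/87397) = 1817*(1/87397) = 1817/87397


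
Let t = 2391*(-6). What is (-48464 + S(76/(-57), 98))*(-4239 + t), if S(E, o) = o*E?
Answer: 903131880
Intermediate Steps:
S(E, o) = E*o
t = -14346
(-48464 + S(76/(-57), 98))*(-4239 + t) = (-48464 + (76/(-57))*98)*(-4239 - 14346) = (-48464 + (76*(-1/57))*98)*(-18585) = (-48464 - 4/3*98)*(-18585) = (-48464 - 392/3)*(-18585) = -145784/3*(-18585) = 903131880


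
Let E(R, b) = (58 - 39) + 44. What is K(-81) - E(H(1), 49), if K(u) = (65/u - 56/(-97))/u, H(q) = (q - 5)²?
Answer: -40092502/636417 ≈ -62.997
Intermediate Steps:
H(q) = (-5 + q)²
E(R, b) = 63 (E(R, b) = 19 + 44 = 63)
K(u) = (56/97 + 65/u)/u (K(u) = (65/u - 56*(-1/97))/u = (65/u + 56/97)/u = (56/97 + 65/u)/u)
K(-81) - E(H(1), 49) = (1/97)*(6305 + 56*(-81))/(-81)² - 1*63 = (1/97)*(1/6561)*(6305 - 4536) - 63 = (1/97)*(1/6561)*1769 - 63 = 1769/636417 - 63 = -40092502/636417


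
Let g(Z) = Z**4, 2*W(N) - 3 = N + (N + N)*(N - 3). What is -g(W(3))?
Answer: -81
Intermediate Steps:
W(N) = 3/2 + N/2 + N*(-3 + N) (W(N) = 3/2 + (N + (N + N)*(N - 3))/2 = 3/2 + (N + (2*N)*(-3 + N))/2 = 3/2 + (N + 2*N*(-3 + N))/2 = 3/2 + (N/2 + N*(-3 + N)) = 3/2 + N/2 + N*(-3 + N))
-g(W(3)) = -(3/2 + 3**2 - 5/2*3)**4 = -(3/2 + 9 - 15/2)**4 = -1*3**4 = -1*81 = -81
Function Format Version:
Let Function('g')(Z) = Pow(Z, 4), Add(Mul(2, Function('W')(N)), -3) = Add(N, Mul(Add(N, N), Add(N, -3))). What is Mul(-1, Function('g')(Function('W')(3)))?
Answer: -81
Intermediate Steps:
Function('W')(N) = Add(Rational(3, 2), Mul(Rational(1, 2), N), Mul(N, Add(-3, N))) (Function('W')(N) = Add(Rational(3, 2), Mul(Rational(1, 2), Add(N, Mul(Add(N, N), Add(N, -3))))) = Add(Rational(3, 2), Mul(Rational(1, 2), Add(N, Mul(Mul(2, N), Add(-3, N))))) = Add(Rational(3, 2), Mul(Rational(1, 2), Add(N, Mul(2, N, Add(-3, N))))) = Add(Rational(3, 2), Add(Mul(Rational(1, 2), N), Mul(N, Add(-3, N)))) = Add(Rational(3, 2), Mul(Rational(1, 2), N), Mul(N, Add(-3, N))))
Mul(-1, Function('g')(Function('W')(3))) = Mul(-1, Pow(Add(Rational(3, 2), Pow(3, 2), Mul(Rational(-5, 2), 3)), 4)) = Mul(-1, Pow(Add(Rational(3, 2), 9, Rational(-15, 2)), 4)) = Mul(-1, Pow(3, 4)) = Mul(-1, 81) = -81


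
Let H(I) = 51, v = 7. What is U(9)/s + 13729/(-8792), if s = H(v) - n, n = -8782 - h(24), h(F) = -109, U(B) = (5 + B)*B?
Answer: -9888667/6391784 ≈ -1.5471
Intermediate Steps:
U(B) = B*(5 + B)
n = -8673 (n = -8782 - 1*(-109) = -8782 + 109 = -8673)
s = 8724 (s = 51 - 1*(-8673) = 51 + 8673 = 8724)
U(9)/s + 13729/(-8792) = (9*(5 + 9))/8724 + 13729/(-8792) = (9*14)*(1/8724) + 13729*(-1/8792) = 126*(1/8724) - 13729/8792 = 21/1454 - 13729/8792 = -9888667/6391784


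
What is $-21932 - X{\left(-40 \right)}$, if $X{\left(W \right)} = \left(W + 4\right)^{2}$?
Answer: $-23228$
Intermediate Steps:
$X{\left(W \right)} = \left(4 + W\right)^{2}$
$-21932 - X{\left(-40 \right)} = -21932 - \left(4 - 40\right)^{2} = -21932 - \left(-36\right)^{2} = -21932 - 1296 = -23228$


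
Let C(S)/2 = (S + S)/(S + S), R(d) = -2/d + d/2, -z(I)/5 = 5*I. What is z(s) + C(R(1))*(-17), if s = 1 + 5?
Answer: -184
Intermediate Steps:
s = 6
z(I) = -25*I
R(d) = d/2 - 2/d (R(d) = -2/d + d*(½) = -2/d + d/2 = d/2 - 2/d)
C(S) = 2 (C(S) = 2*((S + S)/(S + S)) = 2*((2*S)/((2*S))) = 2*((2*S)*(1/(2*S))) = 2*1 = 2)
z(s) + C(R(1))*(-17) = -25*6 + 2*(-17) = -150 - 34 = -184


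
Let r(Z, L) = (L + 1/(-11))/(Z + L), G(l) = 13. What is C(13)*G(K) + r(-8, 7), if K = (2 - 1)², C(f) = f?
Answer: 1783/11 ≈ 162.09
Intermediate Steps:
K = 1 (K = 1² = 1)
r(Z, L) = (-1/11 + L)/(L + Z) (r(Z, L) = (L - 1/11)/(L + Z) = (-1/11 + L)/(L + Z))
C(13)*G(K) + r(-8, 7) = 13*13 + (-1/11 + 7)/(7 - 8) = 169 + (76/11)/(-1) = 169 - 1*76/11 = 169 - 76/11 = 1783/11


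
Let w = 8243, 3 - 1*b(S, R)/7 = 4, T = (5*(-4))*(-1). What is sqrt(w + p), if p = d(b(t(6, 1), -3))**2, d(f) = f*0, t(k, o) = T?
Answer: sqrt(8243) ≈ 90.791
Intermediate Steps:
T = 20 (T = -20*(-1) = 20)
t(k, o) = 20
b(S, R) = -7 (b(S, R) = 21 - 7*4 = 21 - 28 = -7)
d(f) = 0
p = 0 (p = 0**2 = 0)
sqrt(w + p) = sqrt(8243 + 0) = sqrt(8243)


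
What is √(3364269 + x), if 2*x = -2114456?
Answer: √2307041 ≈ 1518.9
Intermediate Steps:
x = -1057228 (x = (½)*(-2114456) = -1057228)
√(3364269 + x) = √(3364269 - 1057228) = √2307041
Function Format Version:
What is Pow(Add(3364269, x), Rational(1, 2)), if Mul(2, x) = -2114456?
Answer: Pow(2307041, Rational(1, 2)) ≈ 1518.9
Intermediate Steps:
x = -1057228 (x = Mul(Rational(1, 2), -2114456) = -1057228)
Pow(Add(3364269, x), Rational(1, 2)) = Pow(Add(3364269, -1057228), Rational(1, 2)) = Pow(2307041, Rational(1, 2))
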